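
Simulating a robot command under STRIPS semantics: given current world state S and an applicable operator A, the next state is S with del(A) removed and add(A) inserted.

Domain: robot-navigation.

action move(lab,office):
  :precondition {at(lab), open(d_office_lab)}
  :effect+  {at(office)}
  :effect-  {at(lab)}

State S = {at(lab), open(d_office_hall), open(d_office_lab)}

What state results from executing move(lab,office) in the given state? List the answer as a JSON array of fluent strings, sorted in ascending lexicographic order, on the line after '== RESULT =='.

Compute (S \ del) ∪ add:
  pre ⊆ S: {at(lab), open(d_office_lab)} ⊆ S  — applicable
  S \ del = {open(d_office_hall), open(d_office_lab)}
  ∪ add   = {at(office), open(d_office_hall), open(d_office_lab)}

== RESULT ==
["at(office)", "open(d_office_hall)", "open(d_office_lab)"]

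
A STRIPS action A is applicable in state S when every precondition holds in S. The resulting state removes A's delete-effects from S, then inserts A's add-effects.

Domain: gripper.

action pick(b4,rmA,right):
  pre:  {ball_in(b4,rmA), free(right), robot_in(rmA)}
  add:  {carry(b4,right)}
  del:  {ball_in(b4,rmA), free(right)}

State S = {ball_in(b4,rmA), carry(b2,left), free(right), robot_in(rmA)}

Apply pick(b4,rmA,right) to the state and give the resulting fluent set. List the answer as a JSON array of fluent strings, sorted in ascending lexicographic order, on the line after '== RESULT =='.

Progress:
  pre ⊆ S: {ball_in(b4,rmA), free(right), robot_in(rmA)} ⊆ S  — applicable
  S \ del = {carry(b2,left), robot_in(rmA)}
  ∪ add   = {carry(b2,left), carry(b4,right), robot_in(rmA)}

== RESULT ==
["carry(b2,left)", "carry(b4,right)", "robot_in(rmA)"]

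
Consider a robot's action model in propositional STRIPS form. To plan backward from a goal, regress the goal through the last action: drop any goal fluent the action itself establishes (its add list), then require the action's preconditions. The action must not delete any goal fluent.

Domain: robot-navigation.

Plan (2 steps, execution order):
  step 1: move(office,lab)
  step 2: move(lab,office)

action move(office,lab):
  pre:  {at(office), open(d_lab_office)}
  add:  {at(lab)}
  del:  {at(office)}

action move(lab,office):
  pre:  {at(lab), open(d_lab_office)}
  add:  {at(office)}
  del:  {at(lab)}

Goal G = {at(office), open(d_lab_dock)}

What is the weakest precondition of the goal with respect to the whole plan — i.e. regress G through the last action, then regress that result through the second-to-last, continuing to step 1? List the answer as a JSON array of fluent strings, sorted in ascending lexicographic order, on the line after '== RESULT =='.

Work backward from the goal:
  through step 2 (move(lab,office)): drop {at(office)}, keep {open(d_lab_dock)}, require {at(lab), open(d_lab_office)}
    → {at(lab), open(d_lab_dock), open(d_lab_office)}
  through step 1 (move(office,lab)): drop {at(lab)}, keep {open(d_lab_dock), open(d_lab_office)}, require {at(office), open(d_lab_office)}
    → {at(office), open(d_lab_dock), open(d_lab_office)}

== RESULT ==
["at(office)", "open(d_lab_dock)", "open(d_lab_office)"]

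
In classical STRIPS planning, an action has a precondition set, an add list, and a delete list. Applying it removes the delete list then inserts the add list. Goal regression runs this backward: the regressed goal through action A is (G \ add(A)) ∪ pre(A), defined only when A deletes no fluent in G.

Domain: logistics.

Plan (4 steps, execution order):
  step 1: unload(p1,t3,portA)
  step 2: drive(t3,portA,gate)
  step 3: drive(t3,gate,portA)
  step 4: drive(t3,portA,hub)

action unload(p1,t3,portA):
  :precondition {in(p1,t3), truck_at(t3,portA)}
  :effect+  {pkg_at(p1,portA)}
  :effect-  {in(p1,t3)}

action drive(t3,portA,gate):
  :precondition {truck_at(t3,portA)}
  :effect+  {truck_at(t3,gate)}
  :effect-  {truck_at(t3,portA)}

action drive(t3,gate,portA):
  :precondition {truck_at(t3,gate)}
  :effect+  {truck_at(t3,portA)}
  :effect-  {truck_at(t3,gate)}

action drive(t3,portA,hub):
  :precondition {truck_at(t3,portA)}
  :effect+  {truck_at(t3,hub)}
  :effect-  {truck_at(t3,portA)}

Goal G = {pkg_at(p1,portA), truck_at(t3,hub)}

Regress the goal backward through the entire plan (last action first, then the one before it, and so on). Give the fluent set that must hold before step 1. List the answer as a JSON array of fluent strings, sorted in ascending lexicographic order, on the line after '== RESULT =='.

Work backward from the goal:
  through step 4 (drive(t3,portA,hub)): drop {truck_at(t3,hub)}, keep {pkg_at(p1,portA)}, require {truck_at(t3,portA)}
    → {pkg_at(p1,portA), truck_at(t3,portA)}
  through step 3 (drive(t3,gate,portA)): drop {truck_at(t3,portA)}, keep {pkg_at(p1,portA)}, require {truck_at(t3,gate)}
    → {pkg_at(p1,portA), truck_at(t3,gate)}
  through step 2 (drive(t3,portA,gate)): drop {truck_at(t3,gate)}, keep {pkg_at(p1,portA)}, require {truck_at(t3,portA)}
    → {pkg_at(p1,portA), truck_at(t3,portA)}
  through step 1 (unload(p1,t3,portA)): drop {pkg_at(p1,portA)}, keep {truck_at(t3,portA)}, require {in(p1,t3), truck_at(t3,portA)}
    → {in(p1,t3), truck_at(t3,portA)}

== RESULT ==
["in(p1,t3)", "truck_at(t3,portA)"]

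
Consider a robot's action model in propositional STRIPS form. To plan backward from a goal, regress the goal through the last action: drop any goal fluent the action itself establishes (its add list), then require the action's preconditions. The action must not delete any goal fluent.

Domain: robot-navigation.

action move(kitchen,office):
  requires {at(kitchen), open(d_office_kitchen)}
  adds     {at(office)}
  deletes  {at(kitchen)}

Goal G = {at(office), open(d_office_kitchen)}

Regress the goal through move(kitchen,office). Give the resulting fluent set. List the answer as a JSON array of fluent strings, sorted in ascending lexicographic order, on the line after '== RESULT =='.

Regress:
  G ∩ del = {}  (empty — regression defined)
  G \ add = {at(office), open(d_office_kitchen)} \ {at(office)} = {open(d_office_kitchen)}
  ∪ pre   = {open(d_office_kitchen)} ∪ {at(kitchen), open(d_office_kitchen)}
          = {at(kitchen), open(d_office_kitchen)}

== RESULT ==
["at(kitchen)", "open(d_office_kitchen)"]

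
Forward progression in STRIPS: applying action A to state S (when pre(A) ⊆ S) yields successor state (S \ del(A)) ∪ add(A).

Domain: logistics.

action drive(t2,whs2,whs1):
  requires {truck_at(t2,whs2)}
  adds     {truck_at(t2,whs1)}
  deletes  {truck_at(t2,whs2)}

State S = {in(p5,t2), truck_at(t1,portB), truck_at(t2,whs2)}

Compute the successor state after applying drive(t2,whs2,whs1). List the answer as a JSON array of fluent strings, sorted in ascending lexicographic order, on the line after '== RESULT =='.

Progress:
  pre ⊆ S: {truck_at(t2,whs2)} ⊆ S  — applicable
  S \ del = {in(p5,t2), truck_at(t1,portB)}
  ∪ add   = {in(p5,t2), truck_at(t1,portB), truck_at(t2,whs1)}

== RESULT ==
["in(p5,t2)", "truck_at(t1,portB)", "truck_at(t2,whs1)"]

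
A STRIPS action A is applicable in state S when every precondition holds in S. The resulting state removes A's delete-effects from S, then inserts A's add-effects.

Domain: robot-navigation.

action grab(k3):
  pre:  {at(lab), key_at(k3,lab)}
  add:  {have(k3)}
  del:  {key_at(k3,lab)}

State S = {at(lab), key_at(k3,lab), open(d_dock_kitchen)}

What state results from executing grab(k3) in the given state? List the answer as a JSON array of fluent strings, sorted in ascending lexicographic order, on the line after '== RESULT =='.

Progress:
  pre ⊆ S: {at(lab), key_at(k3,lab)} ⊆ S  — applicable
  S \ del = {at(lab), open(d_dock_kitchen)}
  ∪ add   = {at(lab), have(k3), open(d_dock_kitchen)}

== RESULT ==
["at(lab)", "have(k3)", "open(d_dock_kitchen)"]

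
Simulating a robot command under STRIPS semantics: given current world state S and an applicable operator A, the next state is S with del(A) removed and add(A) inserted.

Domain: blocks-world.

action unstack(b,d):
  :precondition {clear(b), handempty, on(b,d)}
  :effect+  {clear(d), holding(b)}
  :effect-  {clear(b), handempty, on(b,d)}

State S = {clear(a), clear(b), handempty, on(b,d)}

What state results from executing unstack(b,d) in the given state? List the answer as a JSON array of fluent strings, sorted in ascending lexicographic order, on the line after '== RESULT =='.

Progress:
  pre ⊆ S: {clear(b), handempty, on(b,d)} ⊆ S  — applicable
  S \ del = {clear(a)}
  ∪ add   = {clear(a), clear(d), holding(b)}

== RESULT ==
["clear(a)", "clear(d)", "holding(b)"]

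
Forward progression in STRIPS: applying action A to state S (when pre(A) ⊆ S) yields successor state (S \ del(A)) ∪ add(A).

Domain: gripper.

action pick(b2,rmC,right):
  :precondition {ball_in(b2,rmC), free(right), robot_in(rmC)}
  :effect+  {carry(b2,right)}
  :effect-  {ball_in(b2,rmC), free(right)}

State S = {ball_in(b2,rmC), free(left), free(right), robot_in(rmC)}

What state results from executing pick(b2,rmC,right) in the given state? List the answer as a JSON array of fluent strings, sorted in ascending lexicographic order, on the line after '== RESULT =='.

Progress:
  pre ⊆ S: {ball_in(b2,rmC), free(right), robot_in(rmC)} ⊆ S  — applicable
  S \ del = {free(left), robot_in(rmC)}
  ∪ add   = {carry(b2,right), free(left), robot_in(rmC)}

== RESULT ==
["carry(b2,right)", "free(left)", "robot_in(rmC)"]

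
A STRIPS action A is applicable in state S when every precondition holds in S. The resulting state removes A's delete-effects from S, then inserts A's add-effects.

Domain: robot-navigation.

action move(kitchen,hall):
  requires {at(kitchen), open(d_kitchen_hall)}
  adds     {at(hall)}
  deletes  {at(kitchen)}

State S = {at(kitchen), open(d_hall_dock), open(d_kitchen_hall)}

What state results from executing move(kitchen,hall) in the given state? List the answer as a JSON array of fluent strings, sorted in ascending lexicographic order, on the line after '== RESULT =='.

Progress:
  pre ⊆ S: {at(kitchen), open(d_kitchen_hall)} ⊆ S  — applicable
  S \ del = {open(d_hall_dock), open(d_kitchen_hall)}
  ∪ add   = {at(hall), open(d_hall_dock), open(d_kitchen_hall)}

== RESULT ==
["at(hall)", "open(d_hall_dock)", "open(d_kitchen_hall)"]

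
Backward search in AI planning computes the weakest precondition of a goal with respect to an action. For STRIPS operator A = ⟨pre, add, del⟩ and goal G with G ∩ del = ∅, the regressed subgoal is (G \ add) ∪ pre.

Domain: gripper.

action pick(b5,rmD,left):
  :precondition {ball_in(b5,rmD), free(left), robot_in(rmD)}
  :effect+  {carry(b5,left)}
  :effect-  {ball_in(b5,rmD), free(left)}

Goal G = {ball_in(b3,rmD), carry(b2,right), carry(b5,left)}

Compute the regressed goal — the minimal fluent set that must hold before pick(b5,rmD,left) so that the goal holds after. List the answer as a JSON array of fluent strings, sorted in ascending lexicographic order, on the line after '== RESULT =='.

Regress:
  G ∩ del = {}  (empty — regression defined)
  G \ add = {ball_in(b3,rmD), carry(b2,right), carry(b5,left)} \ {carry(b5,left)} = {ball_in(b3,rmD), carry(b2,right)}
  ∪ pre   = {ball_in(b3,rmD), carry(b2,right)} ∪ {ball_in(b5,rmD), free(left), robot_in(rmD)}
          = {ball_in(b3,rmD), ball_in(b5,rmD), carry(b2,right), free(left), robot_in(rmD)}

== RESULT ==
["ball_in(b3,rmD)", "ball_in(b5,rmD)", "carry(b2,right)", "free(left)", "robot_in(rmD)"]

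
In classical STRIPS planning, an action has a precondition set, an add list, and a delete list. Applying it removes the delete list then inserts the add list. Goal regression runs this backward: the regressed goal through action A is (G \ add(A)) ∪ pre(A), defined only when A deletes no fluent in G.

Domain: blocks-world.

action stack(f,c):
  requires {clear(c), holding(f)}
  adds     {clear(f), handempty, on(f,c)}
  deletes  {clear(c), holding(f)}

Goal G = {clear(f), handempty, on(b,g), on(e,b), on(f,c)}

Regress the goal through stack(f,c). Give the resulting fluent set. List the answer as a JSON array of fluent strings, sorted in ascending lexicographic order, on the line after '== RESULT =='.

Compute (G \ add) ∪ pre:
  G ∩ del = {}  (empty — regression defined)
  G \ add = {clear(f), handempty, on(b,g), on(e,b), on(f,c)} \ {clear(f), handempty, on(f,c)} = {on(b,g), on(e,b)}
  ∪ pre   = {on(b,g), on(e,b)} ∪ {clear(c), holding(f)}
          = {clear(c), holding(f), on(b,g), on(e,b)}

== RESULT ==
["clear(c)", "holding(f)", "on(b,g)", "on(e,b)"]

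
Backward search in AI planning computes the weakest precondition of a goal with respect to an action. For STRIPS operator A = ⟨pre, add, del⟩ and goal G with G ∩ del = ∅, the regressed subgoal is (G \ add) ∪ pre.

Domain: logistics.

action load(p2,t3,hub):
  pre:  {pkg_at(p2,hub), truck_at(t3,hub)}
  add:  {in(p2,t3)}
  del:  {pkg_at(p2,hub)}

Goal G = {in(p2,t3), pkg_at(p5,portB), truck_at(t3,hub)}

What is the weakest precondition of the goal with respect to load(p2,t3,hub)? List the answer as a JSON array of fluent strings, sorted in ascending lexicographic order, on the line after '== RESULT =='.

Regress:
  G ∩ del = {}  (empty — regression defined)
  G \ add = {in(p2,t3), pkg_at(p5,portB), truck_at(t3,hub)} \ {in(p2,t3)} = {pkg_at(p5,portB), truck_at(t3,hub)}
  ∪ pre   = {pkg_at(p5,portB), truck_at(t3,hub)} ∪ {pkg_at(p2,hub), truck_at(t3,hub)}
          = {pkg_at(p2,hub), pkg_at(p5,portB), truck_at(t3,hub)}

== RESULT ==
["pkg_at(p2,hub)", "pkg_at(p5,portB)", "truck_at(t3,hub)"]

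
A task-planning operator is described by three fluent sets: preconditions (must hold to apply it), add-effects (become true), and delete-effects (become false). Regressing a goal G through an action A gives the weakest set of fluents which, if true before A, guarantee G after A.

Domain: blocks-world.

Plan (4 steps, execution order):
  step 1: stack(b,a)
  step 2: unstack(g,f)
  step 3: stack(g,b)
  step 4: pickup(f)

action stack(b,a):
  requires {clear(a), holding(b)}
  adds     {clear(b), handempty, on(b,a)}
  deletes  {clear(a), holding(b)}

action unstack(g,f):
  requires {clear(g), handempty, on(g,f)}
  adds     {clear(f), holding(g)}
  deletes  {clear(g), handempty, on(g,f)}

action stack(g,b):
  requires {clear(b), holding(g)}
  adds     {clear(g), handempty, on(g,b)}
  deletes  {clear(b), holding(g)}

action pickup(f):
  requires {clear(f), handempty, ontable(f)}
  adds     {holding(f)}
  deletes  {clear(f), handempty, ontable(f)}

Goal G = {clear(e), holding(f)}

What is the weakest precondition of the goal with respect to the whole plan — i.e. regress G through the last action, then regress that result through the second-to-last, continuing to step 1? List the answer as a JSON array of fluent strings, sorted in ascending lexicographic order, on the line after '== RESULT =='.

Regress step by step:
  through step 4 (pickup(f)): drop {holding(f)}, keep {clear(e)}, require {clear(f), handempty, ontable(f)}
    → {clear(e), clear(f), handempty, ontable(f)}
  through step 3 (stack(g,b)): drop {handempty}, keep {clear(e), clear(f), ontable(f)}, require {clear(b), holding(g)}
    → {clear(b), clear(e), clear(f), holding(g), ontable(f)}
  through step 2 (unstack(g,f)): drop {clear(f), holding(g)}, keep {clear(b), clear(e), ontable(f)}, require {clear(g), handempty, on(g,f)}
    → {clear(b), clear(e), clear(g), handempty, on(g,f), ontable(f)}
  through step 1 (stack(b,a)): drop {clear(b), handempty}, keep {clear(e), clear(g), on(g,f), ontable(f)}, require {clear(a), holding(b)}
    → {clear(a), clear(e), clear(g), holding(b), on(g,f), ontable(f)}

== RESULT ==
["clear(a)", "clear(e)", "clear(g)", "holding(b)", "on(g,f)", "ontable(f)"]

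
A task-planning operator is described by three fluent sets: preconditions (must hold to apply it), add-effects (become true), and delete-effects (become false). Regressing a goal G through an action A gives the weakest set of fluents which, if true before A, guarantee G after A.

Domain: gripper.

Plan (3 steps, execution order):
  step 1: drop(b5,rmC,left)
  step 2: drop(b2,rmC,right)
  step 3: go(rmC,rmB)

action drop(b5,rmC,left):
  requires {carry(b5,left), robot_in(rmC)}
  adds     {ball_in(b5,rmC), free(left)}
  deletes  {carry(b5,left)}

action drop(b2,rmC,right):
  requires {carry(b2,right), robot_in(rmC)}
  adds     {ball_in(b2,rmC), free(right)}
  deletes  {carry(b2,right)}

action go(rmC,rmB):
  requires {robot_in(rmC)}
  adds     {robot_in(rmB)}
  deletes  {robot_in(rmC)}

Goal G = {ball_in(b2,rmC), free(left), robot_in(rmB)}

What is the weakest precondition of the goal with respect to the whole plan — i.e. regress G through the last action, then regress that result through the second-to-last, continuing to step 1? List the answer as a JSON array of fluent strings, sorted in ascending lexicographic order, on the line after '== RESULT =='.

Regress step by step:
  through step 3 (go(rmC,rmB)): drop {robot_in(rmB)}, keep {ball_in(b2,rmC), free(left)}, require {robot_in(rmC)}
    → {ball_in(b2,rmC), free(left), robot_in(rmC)}
  through step 2 (drop(b2,rmC,right)): drop {ball_in(b2,rmC)}, keep {free(left), robot_in(rmC)}, require {carry(b2,right), robot_in(rmC)}
    → {carry(b2,right), free(left), robot_in(rmC)}
  through step 1 (drop(b5,rmC,left)): drop {free(left)}, keep {carry(b2,right), robot_in(rmC)}, require {carry(b5,left), robot_in(rmC)}
    → {carry(b2,right), carry(b5,left), robot_in(rmC)}

== RESULT ==
["carry(b2,right)", "carry(b5,left)", "robot_in(rmC)"]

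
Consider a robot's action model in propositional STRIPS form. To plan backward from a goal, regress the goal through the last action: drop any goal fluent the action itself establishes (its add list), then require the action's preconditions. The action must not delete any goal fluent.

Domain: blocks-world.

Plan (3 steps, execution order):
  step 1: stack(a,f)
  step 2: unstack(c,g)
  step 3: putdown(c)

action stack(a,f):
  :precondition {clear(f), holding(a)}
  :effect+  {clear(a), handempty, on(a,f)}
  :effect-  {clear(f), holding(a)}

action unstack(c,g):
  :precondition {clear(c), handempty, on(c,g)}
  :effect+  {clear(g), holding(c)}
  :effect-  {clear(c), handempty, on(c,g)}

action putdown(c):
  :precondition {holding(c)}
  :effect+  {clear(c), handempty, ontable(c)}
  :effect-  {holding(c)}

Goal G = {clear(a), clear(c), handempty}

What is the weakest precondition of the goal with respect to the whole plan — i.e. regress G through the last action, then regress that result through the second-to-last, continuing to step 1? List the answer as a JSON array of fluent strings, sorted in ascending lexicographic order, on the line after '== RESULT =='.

Work backward from the goal:
  through step 3 (putdown(c)): drop {clear(c), handempty}, keep {clear(a)}, require {holding(c)}
    → {clear(a), holding(c)}
  through step 2 (unstack(c,g)): drop {holding(c)}, keep {clear(a)}, require {clear(c), handempty, on(c,g)}
    → {clear(a), clear(c), handempty, on(c,g)}
  through step 1 (stack(a,f)): drop {clear(a), handempty}, keep {clear(c), on(c,g)}, require {clear(f), holding(a)}
    → {clear(c), clear(f), holding(a), on(c,g)}

== RESULT ==
["clear(c)", "clear(f)", "holding(a)", "on(c,g)"]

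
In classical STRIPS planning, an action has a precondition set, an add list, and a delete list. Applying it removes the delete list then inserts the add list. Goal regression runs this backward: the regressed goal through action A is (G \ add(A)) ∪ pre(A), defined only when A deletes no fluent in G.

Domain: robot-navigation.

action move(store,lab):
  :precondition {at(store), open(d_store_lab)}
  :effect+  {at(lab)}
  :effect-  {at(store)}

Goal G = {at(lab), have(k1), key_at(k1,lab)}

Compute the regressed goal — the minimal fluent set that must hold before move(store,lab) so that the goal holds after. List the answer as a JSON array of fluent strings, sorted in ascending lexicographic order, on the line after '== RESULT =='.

Compute (G \ add) ∪ pre:
  G ∩ del = {}  (empty — regression defined)
  G \ add = {at(lab), have(k1), key_at(k1,lab)} \ {at(lab)} = {have(k1), key_at(k1,lab)}
  ∪ pre   = {have(k1), key_at(k1,lab)} ∪ {at(store), open(d_store_lab)}
          = {at(store), have(k1), key_at(k1,lab), open(d_store_lab)}

== RESULT ==
["at(store)", "have(k1)", "key_at(k1,lab)", "open(d_store_lab)"]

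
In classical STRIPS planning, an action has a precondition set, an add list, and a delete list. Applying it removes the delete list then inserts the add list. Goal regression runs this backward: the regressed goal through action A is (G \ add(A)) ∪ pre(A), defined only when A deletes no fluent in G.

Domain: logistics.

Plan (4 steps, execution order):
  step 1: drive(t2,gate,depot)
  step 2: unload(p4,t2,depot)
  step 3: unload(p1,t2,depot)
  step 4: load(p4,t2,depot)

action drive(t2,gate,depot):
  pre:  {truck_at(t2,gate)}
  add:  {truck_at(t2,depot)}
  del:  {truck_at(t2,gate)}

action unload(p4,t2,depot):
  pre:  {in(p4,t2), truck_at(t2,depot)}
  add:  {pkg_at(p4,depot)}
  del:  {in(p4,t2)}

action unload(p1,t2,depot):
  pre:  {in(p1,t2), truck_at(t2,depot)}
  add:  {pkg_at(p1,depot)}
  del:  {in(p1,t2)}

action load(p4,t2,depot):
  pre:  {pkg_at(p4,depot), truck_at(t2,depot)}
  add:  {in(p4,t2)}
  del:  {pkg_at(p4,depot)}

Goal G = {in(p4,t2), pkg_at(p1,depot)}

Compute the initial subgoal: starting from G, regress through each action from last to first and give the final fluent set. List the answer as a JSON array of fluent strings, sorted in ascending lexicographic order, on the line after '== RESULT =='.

Regress step by step:
  through step 4 (load(p4,t2,depot)): drop {in(p4,t2)}, keep {pkg_at(p1,depot)}, require {pkg_at(p4,depot), truck_at(t2,depot)}
    → {pkg_at(p1,depot), pkg_at(p4,depot), truck_at(t2,depot)}
  through step 3 (unload(p1,t2,depot)): drop {pkg_at(p1,depot)}, keep {pkg_at(p4,depot), truck_at(t2,depot)}, require {in(p1,t2), truck_at(t2,depot)}
    → {in(p1,t2), pkg_at(p4,depot), truck_at(t2,depot)}
  through step 2 (unload(p4,t2,depot)): drop {pkg_at(p4,depot)}, keep {in(p1,t2), truck_at(t2,depot)}, require {in(p4,t2), truck_at(t2,depot)}
    → {in(p1,t2), in(p4,t2), truck_at(t2,depot)}
  through step 1 (drive(t2,gate,depot)): drop {truck_at(t2,depot)}, keep {in(p1,t2), in(p4,t2)}, require {truck_at(t2,gate)}
    → {in(p1,t2), in(p4,t2), truck_at(t2,gate)}

== RESULT ==
["in(p1,t2)", "in(p4,t2)", "truck_at(t2,gate)"]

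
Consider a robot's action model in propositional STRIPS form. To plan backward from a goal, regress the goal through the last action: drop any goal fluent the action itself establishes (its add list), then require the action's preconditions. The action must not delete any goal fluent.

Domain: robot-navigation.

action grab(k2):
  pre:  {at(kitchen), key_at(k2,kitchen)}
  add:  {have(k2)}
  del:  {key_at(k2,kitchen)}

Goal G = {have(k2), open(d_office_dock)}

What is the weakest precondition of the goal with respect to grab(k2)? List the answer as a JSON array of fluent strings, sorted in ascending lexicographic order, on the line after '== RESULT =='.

Regress:
  G ∩ del = {}  (empty — regression defined)
  G \ add = {have(k2), open(d_office_dock)} \ {have(k2)} = {open(d_office_dock)}
  ∪ pre   = {open(d_office_dock)} ∪ {at(kitchen), key_at(k2,kitchen)}
          = {at(kitchen), key_at(k2,kitchen), open(d_office_dock)}

== RESULT ==
["at(kitchen)", "key_at(k2,kitchen)", "open(d_office_dock)"]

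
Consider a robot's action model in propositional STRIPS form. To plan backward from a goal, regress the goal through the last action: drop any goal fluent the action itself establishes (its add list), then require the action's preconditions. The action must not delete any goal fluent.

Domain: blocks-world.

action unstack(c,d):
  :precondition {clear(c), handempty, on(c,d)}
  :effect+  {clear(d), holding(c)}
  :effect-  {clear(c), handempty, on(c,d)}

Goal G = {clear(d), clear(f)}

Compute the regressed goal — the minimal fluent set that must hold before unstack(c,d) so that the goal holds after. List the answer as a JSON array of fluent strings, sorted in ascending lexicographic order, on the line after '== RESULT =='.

Compute (G \ add) ∪ pre:
  G ∩ del = {}  (empty — regression defined)
  G \ add = {clear(d), clear(f)} \ {clear(d), holding(c)} = {clear(f)}
  ∪ pre   = {clear(f)} ∪ {clear(c), handempty, on(c,d)}
          = {clear(c), clear(f), handempty, on(c,d)}

== RESULT ==
["clear(c)", "clear(f)", "handempty", "on(c,d)"]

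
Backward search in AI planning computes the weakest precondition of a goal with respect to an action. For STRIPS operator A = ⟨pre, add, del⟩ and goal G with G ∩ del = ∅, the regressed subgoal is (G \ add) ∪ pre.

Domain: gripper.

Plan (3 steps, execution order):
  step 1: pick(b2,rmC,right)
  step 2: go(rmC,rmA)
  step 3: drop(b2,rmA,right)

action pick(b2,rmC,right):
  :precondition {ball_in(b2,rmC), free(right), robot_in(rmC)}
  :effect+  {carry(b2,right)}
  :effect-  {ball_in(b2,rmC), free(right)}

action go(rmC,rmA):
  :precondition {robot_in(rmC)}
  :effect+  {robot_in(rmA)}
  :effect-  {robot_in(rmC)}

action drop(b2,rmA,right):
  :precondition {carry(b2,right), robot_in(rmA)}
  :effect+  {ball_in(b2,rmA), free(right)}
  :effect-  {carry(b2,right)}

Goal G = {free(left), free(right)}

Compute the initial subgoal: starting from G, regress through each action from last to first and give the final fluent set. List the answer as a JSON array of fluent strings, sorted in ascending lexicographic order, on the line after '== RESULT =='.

Regress step by step:
  through step 3 (drop(b2,rmA,right)): drop {free(right)}, keep {free(left)}, require {carry(b2,right), robot_in(rmA)}
    → {carry(b2,right), free(left), robot_in(rmA)}
  through step 2 (go(rmC,rmA)): drop {robot_in(rmA)}, keep {carry(b2,right), free(left)}, require {robot_in(rmC)}
    → {carry(b2,right), free(left), robot_in(rmC)}
  through step 1 (pick(b2,rmC,right)): drop {carry(b2,right)}, keep {free(left), robot_in(rmC)}, require {ball_in(b2,rmC), free(right), robot_in(rmC)}
    → {ball_in(b2,rmC), free(left), free(right), robot_in(rmC)}

== RESULT ==
["ball_in(b2,rmC)", "free(left)", "free(right)", "robot_in(rmC)"]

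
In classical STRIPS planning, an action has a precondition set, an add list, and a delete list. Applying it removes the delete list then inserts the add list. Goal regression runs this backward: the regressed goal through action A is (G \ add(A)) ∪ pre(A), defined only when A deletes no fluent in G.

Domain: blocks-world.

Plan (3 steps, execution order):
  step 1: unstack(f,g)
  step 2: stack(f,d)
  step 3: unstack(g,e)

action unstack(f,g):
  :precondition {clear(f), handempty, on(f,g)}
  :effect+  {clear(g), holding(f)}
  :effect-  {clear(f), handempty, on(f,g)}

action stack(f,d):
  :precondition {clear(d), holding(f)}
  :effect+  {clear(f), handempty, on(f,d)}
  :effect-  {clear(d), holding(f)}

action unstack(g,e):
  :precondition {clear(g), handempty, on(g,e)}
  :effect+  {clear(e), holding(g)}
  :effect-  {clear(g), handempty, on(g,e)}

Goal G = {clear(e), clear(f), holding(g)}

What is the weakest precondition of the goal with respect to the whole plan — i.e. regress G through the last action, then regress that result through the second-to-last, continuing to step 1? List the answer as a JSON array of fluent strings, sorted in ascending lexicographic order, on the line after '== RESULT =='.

Regress step by step:
  through step 3 (unstack(g,e)): drop {clear(e), holding(g)}, keep {clear(f)}, require {clear(g), handempty, on(g,e)}
    → {clear(f), clear(g), handempty, on(g,e)}
  through step 2 (stack(f,d)): drop {clear(f), handempty}, keep {clear(g), on(g,e)}, require {clear(d), holding(f)}
    → {clear(d), clear(g), holding(f), on(g,e)}
  through step 1 (unstack(f,g)): drop {clear(g), holding(f)}, keep {clear(d), on(g,e)}, require {clear(f), handempty, on(f,g)}
    → {clear(d), clear(f), handempty, on(f,g), on(g,e)}

== RESULT ==
["clear(d)", "clear(f)", "handempty", "on(f,g)", "on(g,e)"]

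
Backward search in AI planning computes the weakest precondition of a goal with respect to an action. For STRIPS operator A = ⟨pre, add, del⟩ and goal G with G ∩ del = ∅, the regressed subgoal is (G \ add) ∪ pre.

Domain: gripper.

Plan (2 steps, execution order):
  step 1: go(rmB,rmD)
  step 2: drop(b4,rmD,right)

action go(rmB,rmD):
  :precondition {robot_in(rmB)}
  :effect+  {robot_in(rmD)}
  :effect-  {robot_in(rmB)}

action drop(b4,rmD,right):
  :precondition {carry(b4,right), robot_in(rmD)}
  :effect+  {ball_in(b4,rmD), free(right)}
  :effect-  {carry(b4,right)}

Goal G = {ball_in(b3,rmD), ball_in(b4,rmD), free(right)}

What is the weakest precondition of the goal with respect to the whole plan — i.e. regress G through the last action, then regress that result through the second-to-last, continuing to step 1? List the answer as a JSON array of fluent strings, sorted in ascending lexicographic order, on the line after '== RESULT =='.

Work backward from the goal:
  through step 2 (drop(b4,rmD,right)): drop {ball_in(b4,rmD), free(right)}, keep {ball_in(b3,rmD)}, require {carry(b4,right), robot_in(rmD)}
    → {ball_in(b3,rmD), carry(b4,right), robot_in(rmD)}
  through step 1 (go(rmB,rmD)): drop {robot_in(rmD)}, keep {ball_in(b3,rmD), carry(b4,right)}, require {robot_in(rmB)}
    → {ball_in(b3,rmD), carry(b4,right), robot_in(rmB)}

== RESULT ==
["ball_in(b3,rmD)", "carry(b4,right)", "robot_in(rmB)"]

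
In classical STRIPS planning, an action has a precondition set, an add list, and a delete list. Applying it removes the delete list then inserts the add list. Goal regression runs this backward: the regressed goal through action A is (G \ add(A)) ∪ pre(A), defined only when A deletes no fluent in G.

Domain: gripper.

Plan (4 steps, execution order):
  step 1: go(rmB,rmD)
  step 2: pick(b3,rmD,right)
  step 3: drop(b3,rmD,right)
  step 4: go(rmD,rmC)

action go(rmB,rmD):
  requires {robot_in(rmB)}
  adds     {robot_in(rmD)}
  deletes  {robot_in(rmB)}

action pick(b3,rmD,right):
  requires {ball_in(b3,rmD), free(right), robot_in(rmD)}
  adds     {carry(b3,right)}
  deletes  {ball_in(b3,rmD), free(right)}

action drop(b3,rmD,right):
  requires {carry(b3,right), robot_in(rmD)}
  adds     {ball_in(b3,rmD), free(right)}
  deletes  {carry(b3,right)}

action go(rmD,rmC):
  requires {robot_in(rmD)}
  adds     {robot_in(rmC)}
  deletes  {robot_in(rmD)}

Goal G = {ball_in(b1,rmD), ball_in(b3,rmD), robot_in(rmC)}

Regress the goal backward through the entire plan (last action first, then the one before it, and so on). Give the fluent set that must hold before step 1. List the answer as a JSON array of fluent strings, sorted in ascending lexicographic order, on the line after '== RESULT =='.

Regress step by step:
  through step 4 (go(rmD,rmC)): drop {robot_in(rmC)}, keep {ball_in(b1,rmD), ball_in(b3,rmD)}, require {robot_in(rmD)}
    → {ball_in(b1,rmD), ball_in(b3,rmD), robot_in(rmD)}
  through step 3 (drop(b3,rmD,right)): drop {ball_in(b3,rmD)}, keep {ball_in(b1,rmD), robot_in(rmD)}, require {carry(b3,right), robot_in(rmD)}
    → {ball_in(b1,rmD), carry(b3,right), robot_in(rmD)}
  through step 2 (pick(b3,rmD,right)): drop {carry(b3,right)}, keep {ball_in(b1,rmD), robot_in(rmD)}, require {ball_in(b3,rmD), free(right), robot_in(rmD)}
    → {ball_in(b1,rmD), ball_in(b3,rmD), free(right), robot_in(rmD)}
  through step 1 (go(rmB,rmD)): drop {robot_in(rmD)}, keep {ball_in(b1,rmD), ball_in(b3,rmD), free(right)}, require {robot_in(rmB)}
    → {ball_in(b1,rmD), ball_in(b3,rmD), free(right), robot_in(rmB)}

== RESULT ==
["ball_in(b1,rmD)", "ball_in(b3,rmD)", "free(right)", "robot_in(rmB)"]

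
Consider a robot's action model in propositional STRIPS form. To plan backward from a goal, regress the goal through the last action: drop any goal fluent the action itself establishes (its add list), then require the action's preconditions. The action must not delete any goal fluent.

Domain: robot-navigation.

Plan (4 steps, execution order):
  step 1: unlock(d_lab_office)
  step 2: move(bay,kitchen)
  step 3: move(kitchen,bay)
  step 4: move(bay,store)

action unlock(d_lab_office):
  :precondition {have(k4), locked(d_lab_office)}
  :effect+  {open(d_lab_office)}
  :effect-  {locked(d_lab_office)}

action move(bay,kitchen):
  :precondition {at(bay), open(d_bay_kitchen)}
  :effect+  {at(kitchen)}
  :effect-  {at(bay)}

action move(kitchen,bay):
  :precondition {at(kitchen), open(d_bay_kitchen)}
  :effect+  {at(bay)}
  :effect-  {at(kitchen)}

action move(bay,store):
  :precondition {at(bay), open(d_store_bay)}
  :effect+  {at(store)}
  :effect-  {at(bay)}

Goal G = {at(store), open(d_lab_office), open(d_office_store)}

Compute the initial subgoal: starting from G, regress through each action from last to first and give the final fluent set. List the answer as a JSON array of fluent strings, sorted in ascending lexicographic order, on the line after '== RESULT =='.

Regress step by step:
  through step 4 (move(bay,store)): drop {at(store)}, keep {open(d_lab_office), open(d_office_store)}, require {at(bay), open(d_store_bay)}
    → {at(bay), open(d_lab_office), open(d_office_store), open(d_store_bay)}
  through step 3 (move(kitchen,bay)): drop {at(bay)}, keep {open(d_lab_office), open(d_office_store), open(d_store_bay)}, require {at(kitchen), open(d_bay_kitchen)}
    → {at(kitchen), open(d_bay_kitchen), open(d_lab_office), open(d_office_store), open(d_store_bay)}
  through step 2 (move(bay,kitchen)): drop {at(kitchen)}, keep {open(d_bay_kitchen), open(d_lab_office), open(d_office_store), open(d_store_bay)}, require {at(bay), open(d_bay_kitchen)}
    → {at(bay), open(d_bay_kitchen), open(d_lab_office), open(d_office_store), open(d_store_bay)}
  through step 1 (unlock(d_lab_office)): drop {open(d_lab_office)}, keep {at(bay), open(d_bay_kitchen), open(d_office_store), open(d_store_bay)}, require {have(k4), locked(d_lab_office)}
    → {at(bay), have(k4), locked(d_lab_office), open(d_bay_kitchen), open(d_office_store), open(d_store_bay)}

== RESULT ==
["at(bay)", "have(k4)", "locked(d_lab_office)", "open(d_bay_kitchen)", "open(d_office_store)", "open(d_store_bay)"]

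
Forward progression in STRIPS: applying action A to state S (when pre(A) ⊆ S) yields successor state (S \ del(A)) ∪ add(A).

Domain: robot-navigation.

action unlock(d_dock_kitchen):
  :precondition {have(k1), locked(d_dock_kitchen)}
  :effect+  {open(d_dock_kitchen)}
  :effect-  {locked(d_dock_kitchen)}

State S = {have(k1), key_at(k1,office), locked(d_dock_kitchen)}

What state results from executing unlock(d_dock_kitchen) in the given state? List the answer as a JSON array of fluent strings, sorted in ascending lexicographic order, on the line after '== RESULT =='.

Compute (S \ del) ∪ add:
  pre ⊆ S: {have(k1), locked(d_dock_kitchen)} ⊆ S  — applicable
  S \ del = {have(k1), key_at(k1,office)}
  ∪ add   = {have(k1), key_at(k1,office), open(d_dock_kitchen)}

== RESULT ==
["have(k1)", "key_at(k1,office)", "open(d_dock_kitchen)"]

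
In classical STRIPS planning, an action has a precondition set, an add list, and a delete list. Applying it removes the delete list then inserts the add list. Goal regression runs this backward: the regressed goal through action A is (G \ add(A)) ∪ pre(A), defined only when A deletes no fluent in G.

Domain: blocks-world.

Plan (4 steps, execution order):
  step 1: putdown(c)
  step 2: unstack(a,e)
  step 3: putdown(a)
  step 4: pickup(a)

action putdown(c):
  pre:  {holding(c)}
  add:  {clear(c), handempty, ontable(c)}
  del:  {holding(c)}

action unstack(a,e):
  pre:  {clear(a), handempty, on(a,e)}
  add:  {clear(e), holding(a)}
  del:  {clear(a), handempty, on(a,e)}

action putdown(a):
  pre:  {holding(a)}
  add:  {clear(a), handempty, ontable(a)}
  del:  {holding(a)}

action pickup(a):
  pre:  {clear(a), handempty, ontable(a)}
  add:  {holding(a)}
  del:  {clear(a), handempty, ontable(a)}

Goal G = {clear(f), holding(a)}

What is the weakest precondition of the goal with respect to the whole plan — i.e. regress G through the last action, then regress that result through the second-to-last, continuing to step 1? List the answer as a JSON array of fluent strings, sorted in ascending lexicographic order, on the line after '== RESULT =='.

Work backward from the goal:
  through step 4 (pickup(a)): drop {holding(a)}, keep {clear(f)}, require {clear(a), handempty, ontable(a)}
    → {clear(a), clear(f), handempty, ontable(a)}
  through step 3 (putdown(a)): drop {clear(a), handempty, ontable(a)}, keep {clear(f)}, require {holding(a)}
    → {clear(f), holding(a)}
  through step 2 (unstack(a,e)): drop {holding(a)}, keep {clear(f)}, require {clear(a), handempty, on(a,e)}
    → {clear(a), clear(f), handempty, on(a,e)}
  through step 1 (putdown(c)): drop {handempty}, keep {clear(a), clear(f), on(a,e)}, require {holding(c)}
    → {clear(a), clear(f), holding(c), on(a,e)}

== RESULT ==
["clear(a)", "clear(f)", "holding(c)", "on(a,e)"]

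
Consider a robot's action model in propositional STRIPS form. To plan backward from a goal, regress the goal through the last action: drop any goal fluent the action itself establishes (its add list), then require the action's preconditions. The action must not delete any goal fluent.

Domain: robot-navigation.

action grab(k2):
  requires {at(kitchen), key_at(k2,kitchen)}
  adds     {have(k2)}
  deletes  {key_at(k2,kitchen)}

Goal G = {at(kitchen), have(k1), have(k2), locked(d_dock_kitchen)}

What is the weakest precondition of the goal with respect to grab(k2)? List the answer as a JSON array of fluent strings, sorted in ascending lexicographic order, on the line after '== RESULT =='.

Regress:
  G ∩ del = {}  (empty — regression defined)
  G \ add = {at(kitchen), have(k1), have(k2), locked(d_dock_kitchen)} \ {have(k2)} = {at(kitchen), have(k1), locked(d_dock_kitchen)}
  ∪ pre   = {at(kitchen), have(k1), locked(d_dock_kitchen)} ∪ {at(kitchen), key_at(k2,kitchen)}
          = {at(kitchen), have(k1), key_at(k2,kitchen), locked(d_dock_kitchen)}

== RESULT ==
["at(kitchen)", "have(k1)", "key_at(k2,kitchen)", "locked(d_dock_kitchen)"]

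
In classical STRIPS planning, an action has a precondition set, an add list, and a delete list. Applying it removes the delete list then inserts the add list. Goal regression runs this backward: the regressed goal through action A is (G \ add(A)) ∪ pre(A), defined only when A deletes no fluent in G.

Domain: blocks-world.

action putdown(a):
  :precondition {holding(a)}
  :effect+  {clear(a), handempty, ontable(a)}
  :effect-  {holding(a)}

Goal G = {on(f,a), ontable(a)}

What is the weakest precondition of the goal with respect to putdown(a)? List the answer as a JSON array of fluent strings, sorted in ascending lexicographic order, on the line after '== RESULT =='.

Compute (G \ add) ∪ pre:
  G ∩ del = {}  (empty — regression defined)
  G \ add = {on(f,a), ontable(a)} \ {clear(a), handempty, ontable(a)} = {on(f,a)}
  ∪ pre   = {on(f,a)} ∪ {holding(a)}
          = {holding(a), on(f,a)}

== RESULT ==
["holding(a)", "on(f,a)"]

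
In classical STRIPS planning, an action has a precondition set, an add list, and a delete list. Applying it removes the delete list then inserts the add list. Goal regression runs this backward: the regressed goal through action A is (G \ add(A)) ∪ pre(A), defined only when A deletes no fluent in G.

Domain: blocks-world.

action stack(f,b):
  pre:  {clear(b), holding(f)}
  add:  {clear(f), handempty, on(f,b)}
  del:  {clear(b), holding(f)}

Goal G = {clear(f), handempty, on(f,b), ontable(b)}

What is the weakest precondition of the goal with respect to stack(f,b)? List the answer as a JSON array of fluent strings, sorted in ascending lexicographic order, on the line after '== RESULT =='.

Compute (G \ add) ∪ pre:
  G ∩ del = {}  (empty — regression defined)
  G \ add = {clear(f), handempty, on(f,b), ontable(b)} \ {clear(f), handempty, on(f,b)} = {ontable(b)}
  ∪ pre   = {ontable(b)} ∪ {clear(b), holding(f)}
          = {clear(b), holding(f), ontable(b)}

== RESULT ==
["clear(b)", "holding(f)", "ontable(b)"]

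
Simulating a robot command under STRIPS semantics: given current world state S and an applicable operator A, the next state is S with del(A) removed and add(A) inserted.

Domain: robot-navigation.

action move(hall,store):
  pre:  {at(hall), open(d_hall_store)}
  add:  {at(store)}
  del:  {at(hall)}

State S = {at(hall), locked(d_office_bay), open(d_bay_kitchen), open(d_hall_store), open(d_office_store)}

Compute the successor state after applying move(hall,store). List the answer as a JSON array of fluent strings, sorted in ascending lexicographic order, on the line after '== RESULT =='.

Compute (S \ del) ∪ add:
  pre ⊆ S: {at(hall), open(d_hall_store)} ⊆ S  — applicable
  S \ del = {locked(d_office_bay), open(d_bay_kitchen), open(d_hall_store), open(d_office_store)}
  ∪ add   = {at(store), locked(d_office_bay), open(d_bay_kitchen), open(d_hall_store), open(d_office_store)}

== RESULT ==
["at(store)", "locked(d_office_bay)", "open(d_bay_kitchen)", "open(d_hall_store)", "open(d_office_store)"]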